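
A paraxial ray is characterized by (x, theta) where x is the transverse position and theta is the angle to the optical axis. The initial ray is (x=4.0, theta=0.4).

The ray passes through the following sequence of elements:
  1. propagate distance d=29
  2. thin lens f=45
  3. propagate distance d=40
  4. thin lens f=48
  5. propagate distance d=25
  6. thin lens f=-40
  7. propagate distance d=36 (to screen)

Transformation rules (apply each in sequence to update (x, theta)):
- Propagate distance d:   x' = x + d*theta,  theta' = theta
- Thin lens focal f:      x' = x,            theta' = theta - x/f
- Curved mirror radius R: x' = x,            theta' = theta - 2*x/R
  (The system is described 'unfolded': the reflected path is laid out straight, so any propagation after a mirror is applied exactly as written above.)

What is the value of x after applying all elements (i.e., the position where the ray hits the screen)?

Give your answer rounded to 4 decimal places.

Answer: 7.2981

Derivation:
Initial: x=4.0000 theta=0.4000
After 1 (propagate distance d=29): x=15.6000 theta=0.4000
After 2 (thin lens f=45): x=15.6000 theta=4/75 (≈0.0533)
After 3 (propagate distance d=40): x=266/15 (≈17.7333) theta=4/75 (≈0.0533)
After 4 (thin lens f=48): x=266/15 (≈17.7333) theta=-569/1800 (≈-0.3161)
After 5 (propagate distance d=25): x=3539/360 (≈9.8306) theta=-569/1800 (≈-0.3161)
After 6 (thin lens f=-40): x=3539/360 (≈9.8306) theta=-1013/14400 (≈-0.0703)
After 7 (propagate distance d=36 (to screen)): x=26273/3600 (≈7.2981) theta=-1013/14400 (≈-0.0703)
Rounded to 4 decimal places: x = 7.2981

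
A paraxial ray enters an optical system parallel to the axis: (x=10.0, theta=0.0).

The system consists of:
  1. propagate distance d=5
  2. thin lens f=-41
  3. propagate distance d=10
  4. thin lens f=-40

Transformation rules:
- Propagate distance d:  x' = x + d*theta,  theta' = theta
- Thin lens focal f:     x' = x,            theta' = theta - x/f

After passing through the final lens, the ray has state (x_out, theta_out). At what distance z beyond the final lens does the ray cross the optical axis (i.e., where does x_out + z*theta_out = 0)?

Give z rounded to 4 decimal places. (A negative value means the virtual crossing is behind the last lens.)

Answer: -22.4176

Derivation:
Initial: x=10.0000 theta=0.0000
After 1 (propagate distance d=5): x=10.0000 theta=0.0000
After 2 (thin lens f=-41): x=10.0000 theta=10/41 (≈0.2439)
After 3 (propagate distance d=10): x=510/41 (≈12.4390) theta=10/41 (≈0.2439)
After 4 (thin lens f=-40): x=510/41 (≈12.4390) theta=91/164 (≈0.5549)
z_focus = -x_out/theta_out = -(510/41)/(91/164) = -2040/91 ≈ -22.4176
Rounded to 4 decimal places: z = -22.4176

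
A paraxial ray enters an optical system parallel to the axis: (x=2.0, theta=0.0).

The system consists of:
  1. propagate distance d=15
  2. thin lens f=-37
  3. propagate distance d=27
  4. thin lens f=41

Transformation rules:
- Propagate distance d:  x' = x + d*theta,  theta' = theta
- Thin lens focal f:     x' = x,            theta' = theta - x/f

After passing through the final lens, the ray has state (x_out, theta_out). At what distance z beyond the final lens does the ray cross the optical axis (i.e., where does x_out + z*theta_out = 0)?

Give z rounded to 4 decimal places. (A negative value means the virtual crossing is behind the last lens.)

Answer: 114.0870

Derivation:
Initial: x=2.0000 theta=0.0000
After 1 (propagate distance d=15): x=2.0000 theta=0.0000
After 2 (thin lens f=-37): x=2.0000 theta=2/37 (≈0.0541)
After 3 (propagate distance d=27): x=128/37 (≈3.4595) theta=2/37 (≈0.0541)
After 4 (thin lens f=41): x=128/37 (≈3.4595) theta=-46/1517 (≈-0.0303)
z_focus = -x_out/theta_out = -(128/37)/(-46/1517) = 2624/23 ≈ 114.0870
Rounded to 4 decimal places: z = 114.0870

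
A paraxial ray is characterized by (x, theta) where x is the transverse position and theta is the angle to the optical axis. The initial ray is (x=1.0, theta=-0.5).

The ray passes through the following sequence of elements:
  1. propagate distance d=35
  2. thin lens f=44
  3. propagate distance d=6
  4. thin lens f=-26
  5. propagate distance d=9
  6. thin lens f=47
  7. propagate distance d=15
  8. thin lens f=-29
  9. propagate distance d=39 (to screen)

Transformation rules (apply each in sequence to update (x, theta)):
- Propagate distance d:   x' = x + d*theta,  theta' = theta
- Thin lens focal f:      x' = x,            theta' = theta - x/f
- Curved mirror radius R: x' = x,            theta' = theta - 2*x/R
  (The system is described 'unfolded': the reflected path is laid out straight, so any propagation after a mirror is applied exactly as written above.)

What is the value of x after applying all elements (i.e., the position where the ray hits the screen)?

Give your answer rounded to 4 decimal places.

Answer: -77.1481

Derivation:
Initial: x=1.0000 theta=-0.5000
After 1 (propagate distance d=35): x=-16.5000 theta=-0.5000
After 2 (thin lens f=44): x=-16.5000 theta=-0.1250
After 3 (propagate distance d=6): x=-17.2500 theta=-0.1250
After 4 (thin lens f=-26): x=-17.2500 theta=-41/52 (≈-0.7885)
After 5 (propagate distance d=9): x=-633/26 (≈-24.3462) theta=-41/52 (≈-0.7885)
After 6 (thin lens f=47): x=-633/26 (≈-24.3462) theta=-661/2444 (≈-0.2705)
After 7 (propagate distance d=15): x=-69417/2444 (≈-28.4030) theta=-661/2444 (≈-0.2705)
After 8 (thin lens f=-29): x=-69417/2444 (≈-28.4030) theta=-44293/35438 (≈-1.2499)
After 9 (propagate distance d=39 (to screen)): x=-5467947/70876 (≈-77.1481) theta=-44293/35438 (≈-1.2499)
Rounded to 4 decimal places: x = -77.1481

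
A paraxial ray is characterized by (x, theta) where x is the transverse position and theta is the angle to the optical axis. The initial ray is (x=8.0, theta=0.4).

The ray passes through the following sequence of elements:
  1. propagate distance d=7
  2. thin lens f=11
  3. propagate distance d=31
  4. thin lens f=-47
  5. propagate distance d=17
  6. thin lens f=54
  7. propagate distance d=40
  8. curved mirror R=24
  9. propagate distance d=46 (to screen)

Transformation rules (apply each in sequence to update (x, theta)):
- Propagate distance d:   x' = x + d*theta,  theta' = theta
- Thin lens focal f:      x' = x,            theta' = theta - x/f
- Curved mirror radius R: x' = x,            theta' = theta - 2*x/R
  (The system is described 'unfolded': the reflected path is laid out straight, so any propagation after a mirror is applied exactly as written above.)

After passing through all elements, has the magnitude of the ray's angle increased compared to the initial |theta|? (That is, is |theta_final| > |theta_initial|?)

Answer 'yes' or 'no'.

Answer: yes

Derivation:
Initial: x=8.0000 theta=0.4000
After 1 (propagate distance d=7): x=10.8000 theta=0.4000
After 2 (thin lens f=11): x=10.8000 theta=-32/55 (≈-0.5818)
After 3 (propagate distance d=31): x=-398/55 (≈-7.2364) theta=-32/55 (≈-0.5818)
After 4 (thin lens f=-47): x=-398/55 (≈-7.2364) theta=-1902/2585 (≈-0.7358)
After 5 (propagate distance d=17): x=-928/47 (≈-19.7447) theta=-1902/2585 (≈-0.7358)
After 6 (thin lens f=54): x=-928/47 (≈-19.7447) theta=-25834/69795 (≈-0.3701)
After 7 (propagate distance d=40): x=-482288/13959 (≈-34.5503) theta=-25834/69795 (≈-0.3701)
After 8 (curved mirror R=24): x=-482288/13959 (≈-34.5503) theta=525358/209385 (≈2.5091)
After 9 (propagate distance d=46 (to screen)): x=16932148/209385 (≈80.8661) theta=525358/209385 (≈2.5091)
|theta_initial|=0.4000 |theta_final|=525358/209385 (≈2.5091) -> increased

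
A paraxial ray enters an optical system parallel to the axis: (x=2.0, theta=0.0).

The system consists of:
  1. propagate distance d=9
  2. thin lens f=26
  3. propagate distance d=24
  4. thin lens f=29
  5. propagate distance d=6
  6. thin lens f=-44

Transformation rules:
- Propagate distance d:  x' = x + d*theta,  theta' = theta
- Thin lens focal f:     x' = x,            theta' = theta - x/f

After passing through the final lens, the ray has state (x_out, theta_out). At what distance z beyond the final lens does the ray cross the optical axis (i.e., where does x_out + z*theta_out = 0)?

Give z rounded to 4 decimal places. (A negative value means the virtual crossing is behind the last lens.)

Initial: x=2.0000 theta=0.0000
After 1 (propagate distance d=9): x=2.0000 theta=0.0000
After 2 (thin lens f=26): x=2.0000 theta=-1/13 (≈-0.0769)
After 3 (propagate distance d=24): x=2/13 (≈0.1538) theta=-1/13 (≈-0.0769)
After 4 (thin lens f=29): x=2/13 (≈0.1538) theta=-31/377 (≈-0.0822)
After 5 (propagate distance d=6): x=-128/377 (≈-0.3395) theta=-31/377 (≈-0.0822)
After 6 (thin lens f=-44): x=-128/377 (≈-0.3395) theta=-373/4147 (≈-0.0899)
z_focus = -x_out/theta_out = -(-128/377)/(-373/4147) = -1408/373 ≈ -3.7748
Rounded to 4 decimal places: z = -3.7748

Answer: -3.7748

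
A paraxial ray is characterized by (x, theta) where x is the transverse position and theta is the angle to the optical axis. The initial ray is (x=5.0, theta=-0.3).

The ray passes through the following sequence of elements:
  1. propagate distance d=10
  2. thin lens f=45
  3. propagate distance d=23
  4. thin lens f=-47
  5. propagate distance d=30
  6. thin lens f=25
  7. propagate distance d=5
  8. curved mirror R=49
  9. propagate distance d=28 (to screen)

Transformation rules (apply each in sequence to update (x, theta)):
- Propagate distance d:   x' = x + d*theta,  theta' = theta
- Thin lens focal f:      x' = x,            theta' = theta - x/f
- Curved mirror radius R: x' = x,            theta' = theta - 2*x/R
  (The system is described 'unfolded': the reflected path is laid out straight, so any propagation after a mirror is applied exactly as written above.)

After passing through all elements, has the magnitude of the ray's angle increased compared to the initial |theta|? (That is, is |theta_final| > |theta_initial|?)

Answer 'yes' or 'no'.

Answer: yes

Derivation:
Initial: x=5.0000 theta=-0.3000
After 1 (propagate distance d=10): x=2.0000 theta=-0.3000
After 2 (thin lens f=45): x=2.0000 theta=-31/90 (≈-0.3444)
After 3 (propagate distance d=23): x=-533/90 (≈-5.9222) theta=-31/90 (≈-0.3444)
After 4 (thin lens f=-47): x=-533/90 (≈-5.9222) theta=-199/423 (≈-0.4704)
After 5 (propagate distance d=30): x=-84751/4230 (≈-20.0357) theta=-199/423 (≈-0.4704)
After 6 (thin lens f=25): x=-84751/4230 (≈-20.0357) theta=3889/11750 (≈0.3310)
After 7 (propagate distance d=5): x=-194377/10575 (≈-18.3808) theta=3889/11750 (≈0.3310)
After 8 (curved mirror R=49): x=-194377/10575 (≈-18.3808) theta=5602589/5181750 (≈1.0812)
After 9 (propagate distance d=28 (to screen)): x=4401983/370125 (≈11.8932) theta=5602589/5181750 (≈1.0812)
|theta_initial|=0.3000 |theta_final|=5602589/5181750 (≈1.0812) -> increased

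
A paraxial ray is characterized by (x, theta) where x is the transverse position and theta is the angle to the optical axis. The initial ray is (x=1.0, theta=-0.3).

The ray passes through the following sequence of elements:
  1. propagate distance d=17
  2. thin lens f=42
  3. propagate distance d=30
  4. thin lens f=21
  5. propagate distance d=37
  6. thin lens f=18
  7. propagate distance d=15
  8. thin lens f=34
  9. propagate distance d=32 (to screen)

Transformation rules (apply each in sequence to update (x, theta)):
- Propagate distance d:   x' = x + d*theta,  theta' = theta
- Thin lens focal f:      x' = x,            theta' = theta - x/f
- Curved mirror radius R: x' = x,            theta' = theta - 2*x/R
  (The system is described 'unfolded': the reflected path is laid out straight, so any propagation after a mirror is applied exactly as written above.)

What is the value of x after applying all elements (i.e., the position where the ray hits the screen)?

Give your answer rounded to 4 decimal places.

Initial: x=1.0000 theta=-0.3000
After 1 (propagate distance d=17): x=-4.1000 theta=-0.3000
After 2 (thin lens f=42): x=-4.1000 theta=-17/84 (≈-0.2024)
After 3 (propagate distance d=30): x=-356/35 (≈-10.1714) theta=-17/84 (≈-0.2024)
After 4 (thin lens f=21): x=-356/35 (≈-10.1714) theta=829/2940 (≈0.2820)
After 5 (propagate distance d=37): x=769/2940 (≈0.2616) theta=829/2940 (≈0.2820)
After 6 (thin lens f=18): x=769/2940 (≈0.2616) theta=14153/52920 (≈0.2674)
After 7 (propagate distance d=15): x=75379/17640 (≈4.2732) theta=14153/52920 (≈0.2674)
After 8 (thin lens f=34): x=75379/17640 (≈4.2732) theta=51013/359856 (≈0.1418)
After 9 (propagate distance d=32 (to screen)): x=7925369/899640 (≈8.8095) theta=51013/359856 (≈0.1418)
Rounded to 4 decimal places: x = 8.8095

Answer: 8.8095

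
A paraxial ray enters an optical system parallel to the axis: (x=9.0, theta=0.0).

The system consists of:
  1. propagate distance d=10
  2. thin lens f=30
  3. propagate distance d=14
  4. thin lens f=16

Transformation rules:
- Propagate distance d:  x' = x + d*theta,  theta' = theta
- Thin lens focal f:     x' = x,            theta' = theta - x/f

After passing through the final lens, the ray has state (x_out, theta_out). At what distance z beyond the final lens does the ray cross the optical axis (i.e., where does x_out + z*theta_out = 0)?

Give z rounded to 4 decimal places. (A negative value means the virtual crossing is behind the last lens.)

Initial: x=9.0000 theta=0.0000
After 1 (propagate distance d=10): x=9.0000 theta=0.0000
After 2 (thin lens f=30): x=9.0000 theta=-0.3000
After 3 (propagate distance d=14): x=4.8000 theta=-0.3000
After 4 (thin lens f=16): x=4.8000 theta=-0.6000
z_focus = -x_out/theta_out = -(4.8000)/(-0.6000) = 8.0000
Rounded to 4 decimal places: z = 8.0000

Answer: 8.0000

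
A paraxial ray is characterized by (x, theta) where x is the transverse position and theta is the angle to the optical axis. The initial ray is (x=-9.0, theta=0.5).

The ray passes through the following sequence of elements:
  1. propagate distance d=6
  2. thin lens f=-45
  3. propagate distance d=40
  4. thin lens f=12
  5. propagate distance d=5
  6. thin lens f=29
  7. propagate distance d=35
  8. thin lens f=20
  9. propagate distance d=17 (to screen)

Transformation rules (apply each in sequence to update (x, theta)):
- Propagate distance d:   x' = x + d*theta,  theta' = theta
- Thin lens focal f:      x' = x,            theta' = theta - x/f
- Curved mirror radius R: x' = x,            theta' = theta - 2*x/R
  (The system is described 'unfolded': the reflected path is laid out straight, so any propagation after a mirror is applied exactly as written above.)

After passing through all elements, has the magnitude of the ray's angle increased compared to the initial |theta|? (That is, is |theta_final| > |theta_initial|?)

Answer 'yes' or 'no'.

Initial: x=-9.0000 theta=0.5000
After 1 (propagate distance d=6): x=-6.0000 theta=0.5000
After 2 (thin lens f=-45): x=-6.0000 theta=11/30 (≈0.3667)
After 3 (propagate distance d=40): x=26/3 (≈8.6667) theta=11/30 (≈0.3667)
After 4 (thin lens f=12): x=26/3 (≈8.6667) theta=-16/45 (≈-0.3556)
After 5 (propagate distance d=5): x=62/9 (≈6.8889) theta=-16/45 (≈-0.3556)
After 6 (thin lens f=29): x=62/9 (≈6.8889) theta=-86/145 (≈-0.5931)
After 7 (propagate distance d=35): x=-3620/261 (≈-13.8697) theta=-86/145 (≈-0.5931)
After 8 (thin lens f=20): x=-3620/261 (≈-13.8697) theta=131/1305 (≈0.1004)
After 9 (propagate distance d=17 (to screen)): x=-5291/435 (≈-12.1632) theta=131/1305 (≈0.1004)
|theta_initial|=0.5000 |theta_final|=131/1305 (≈0.1004) -> not increased

Answer: no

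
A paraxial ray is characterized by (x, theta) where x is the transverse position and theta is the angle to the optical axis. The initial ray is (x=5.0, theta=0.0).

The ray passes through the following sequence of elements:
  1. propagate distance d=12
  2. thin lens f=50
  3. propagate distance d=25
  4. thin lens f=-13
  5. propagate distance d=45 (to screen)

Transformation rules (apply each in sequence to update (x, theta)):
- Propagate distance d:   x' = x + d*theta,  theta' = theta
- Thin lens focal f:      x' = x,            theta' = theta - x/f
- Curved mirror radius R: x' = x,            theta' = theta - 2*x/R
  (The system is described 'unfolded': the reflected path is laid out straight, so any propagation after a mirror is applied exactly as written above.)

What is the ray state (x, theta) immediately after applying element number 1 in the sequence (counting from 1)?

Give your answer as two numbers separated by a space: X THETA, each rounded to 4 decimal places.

Answer: 5.0000 0.0000

Derivation:
Initial: x=5.0000 theta=0.0000
After 1 (propagate distance d=12): x=5.0000 theta=0.0000
Rounded to 4 decimal places: x = 5.0000, theta = 0.0000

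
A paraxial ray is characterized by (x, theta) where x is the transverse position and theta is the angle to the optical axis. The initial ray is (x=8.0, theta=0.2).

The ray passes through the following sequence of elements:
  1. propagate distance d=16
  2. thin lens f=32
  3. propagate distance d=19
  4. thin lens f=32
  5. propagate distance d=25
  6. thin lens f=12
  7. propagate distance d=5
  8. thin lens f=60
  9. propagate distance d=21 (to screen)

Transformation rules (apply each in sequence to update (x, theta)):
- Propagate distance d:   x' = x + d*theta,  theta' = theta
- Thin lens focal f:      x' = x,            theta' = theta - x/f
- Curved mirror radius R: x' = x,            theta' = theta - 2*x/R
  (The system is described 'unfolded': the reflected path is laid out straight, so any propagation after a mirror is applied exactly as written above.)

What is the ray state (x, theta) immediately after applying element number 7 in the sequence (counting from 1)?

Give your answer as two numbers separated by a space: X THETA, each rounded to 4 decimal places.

Answer: -3.1767 -0.2507

Derivation:
Initial: x=8.0000 theta=0.2000
After 1 (propagate distance d=16): x=11.2000 theta=0.2000
After 2 (thin lens f=32): x=11.2000 theta=-0.1500
After 3 (propagate distance d=19): x=8.3500 theta=-0.1500
After 4 (thin lens f=32): x=8.3500 theta=-263/640 (≈-0.4109)
After 5 (propagate distance d=25): x=-1231/640 (≈-1.9234) theta=-263/640 (≈-0.4109)
After 6 (thin lens f=12): x=-1231/640 (≈-1.9234) theta=-385/1536 (≈-0.2507)
After 7 (propagate distance d=5): x=-24397/7680 (≈-3.1767) theta=-385/1536 (≈-0.2507)
Rounded to 4 decimal places: x = -3.1767, theta = -0.2507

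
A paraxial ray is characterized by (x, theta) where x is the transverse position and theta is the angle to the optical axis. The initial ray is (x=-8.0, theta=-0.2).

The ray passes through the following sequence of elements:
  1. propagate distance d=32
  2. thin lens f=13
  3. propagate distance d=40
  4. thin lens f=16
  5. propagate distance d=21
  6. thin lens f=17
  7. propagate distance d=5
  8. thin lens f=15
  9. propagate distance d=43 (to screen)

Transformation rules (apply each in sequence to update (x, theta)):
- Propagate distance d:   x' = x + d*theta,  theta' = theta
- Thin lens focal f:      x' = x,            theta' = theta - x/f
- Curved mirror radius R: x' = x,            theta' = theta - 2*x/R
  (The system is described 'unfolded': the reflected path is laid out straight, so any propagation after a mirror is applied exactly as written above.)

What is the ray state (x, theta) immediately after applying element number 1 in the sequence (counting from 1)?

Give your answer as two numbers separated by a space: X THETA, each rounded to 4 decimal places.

Answer: -14.4000 -0.2000

Derivation:
Initial: x=-8.0000 theta=-0.2000
After 1 (propagate distance d=32): x=-14.4000 theta=-0.2000
Rounded to 4 decimal places: x = -14.4000, theta = -0.2000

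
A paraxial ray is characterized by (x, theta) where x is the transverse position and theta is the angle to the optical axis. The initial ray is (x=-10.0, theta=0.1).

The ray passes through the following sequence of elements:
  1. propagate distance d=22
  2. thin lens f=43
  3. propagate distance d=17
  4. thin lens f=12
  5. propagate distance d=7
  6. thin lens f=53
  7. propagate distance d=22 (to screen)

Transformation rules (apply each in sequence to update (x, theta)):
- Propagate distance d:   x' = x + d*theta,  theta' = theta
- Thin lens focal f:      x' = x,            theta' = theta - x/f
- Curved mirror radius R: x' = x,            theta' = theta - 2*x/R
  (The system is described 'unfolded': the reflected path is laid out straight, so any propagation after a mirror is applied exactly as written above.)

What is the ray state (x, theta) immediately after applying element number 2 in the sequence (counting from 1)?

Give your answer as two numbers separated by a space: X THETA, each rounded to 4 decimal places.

Initial: x=-10.0000 theta=0.1000
After 1 (propagate distance d=22): x=-7.8000 theta=0.1000
After 2 (thin lens f=43): x=-7.8000 theta=121/430 (≈0.2814)
Rounded to 4 decimal places: x = -7.8000, theta = 0.2814

Answer: -7.8000 0.2814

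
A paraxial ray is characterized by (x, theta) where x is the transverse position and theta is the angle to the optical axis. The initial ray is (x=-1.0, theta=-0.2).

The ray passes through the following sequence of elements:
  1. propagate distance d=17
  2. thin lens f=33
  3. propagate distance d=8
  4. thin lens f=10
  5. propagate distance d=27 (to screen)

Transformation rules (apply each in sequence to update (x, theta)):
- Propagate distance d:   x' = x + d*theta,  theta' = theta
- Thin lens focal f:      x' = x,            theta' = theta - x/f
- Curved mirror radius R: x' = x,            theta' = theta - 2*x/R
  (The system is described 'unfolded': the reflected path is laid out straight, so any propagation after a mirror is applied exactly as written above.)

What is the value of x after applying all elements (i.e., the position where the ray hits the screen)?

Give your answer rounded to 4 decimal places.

Answer: 6.5867

Derivation:
Initial: x=-1.0000 theta=-0.2000
After 1 (propagate distance d=17): x=-4.4000 theta=-0.2000
After 2 (thin lens f=33): x=-4.4000 theta=-1/15 (≈-0.0667)
After 3 (propagate distance d=8): x=-74/15 (≈-4.9333) theta=-1/15 (≈-0.0667)
After 4 (thin lens f=10): x=-74/15 (≈-4.9333) theta=32/75 (≈0.4267)
After 5 (propagate distance d=27 (to screen)): x=494/75 (≈6.5867) theta=32/75 (≈0.4267)
Rounded to 4 decimal places: x = 6.5867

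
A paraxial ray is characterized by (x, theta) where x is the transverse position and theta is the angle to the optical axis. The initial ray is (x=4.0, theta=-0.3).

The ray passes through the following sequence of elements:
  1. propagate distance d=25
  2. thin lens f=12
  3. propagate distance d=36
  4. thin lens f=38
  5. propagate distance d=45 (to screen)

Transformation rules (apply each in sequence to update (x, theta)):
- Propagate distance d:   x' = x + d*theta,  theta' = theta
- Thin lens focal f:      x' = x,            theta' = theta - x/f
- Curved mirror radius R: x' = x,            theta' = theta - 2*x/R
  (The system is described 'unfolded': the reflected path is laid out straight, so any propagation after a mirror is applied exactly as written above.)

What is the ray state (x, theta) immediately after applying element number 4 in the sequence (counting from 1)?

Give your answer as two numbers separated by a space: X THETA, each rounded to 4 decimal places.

Answer: -3.8000 0.0917

Derivation:
Initial: x=4.0000 theta=-0.3000
After 1 (propagate distance d=25): x=-3.5000 theta=-0.3000
After 2 (thin lens f=12): x=-3.5000 theta=-1/120 (≈-0.0083)
After 3 (propagate distance d=36): x=-3.8000 theta=-1/120 (≈-0.0083)
After 4 (thin lens f=38): x=-3.8000 theta=11/120 (≈0.0917)
Rounded to 4 decimal places: x = -3.8000, theta = 0.0917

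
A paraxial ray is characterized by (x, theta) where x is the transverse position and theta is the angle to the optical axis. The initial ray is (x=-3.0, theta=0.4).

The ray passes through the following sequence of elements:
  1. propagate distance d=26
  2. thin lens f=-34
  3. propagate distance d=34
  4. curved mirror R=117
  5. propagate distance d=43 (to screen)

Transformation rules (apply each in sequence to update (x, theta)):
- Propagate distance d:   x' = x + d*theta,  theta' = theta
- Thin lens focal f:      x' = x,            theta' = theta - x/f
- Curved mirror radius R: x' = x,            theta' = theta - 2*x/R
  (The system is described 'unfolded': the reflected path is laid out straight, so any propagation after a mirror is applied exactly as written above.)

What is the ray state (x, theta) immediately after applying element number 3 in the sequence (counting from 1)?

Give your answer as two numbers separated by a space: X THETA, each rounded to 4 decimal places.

Answer: 28.4000 0.6176

Derivation:
Initial: x=-3.0000 theta=0.4000
After 1 (propagate distance d=26): x=7.4000 theta=0.4000
After 2 (thin lens f=-34): x=7.4000 theta=21/34 (≈0.6176)
After 3 (propagate distance d=34): x=28.4000 theta=21/34 (≈0.6176)
Rounded to 4 decimal places: x = 28.4000, theta = 0.6176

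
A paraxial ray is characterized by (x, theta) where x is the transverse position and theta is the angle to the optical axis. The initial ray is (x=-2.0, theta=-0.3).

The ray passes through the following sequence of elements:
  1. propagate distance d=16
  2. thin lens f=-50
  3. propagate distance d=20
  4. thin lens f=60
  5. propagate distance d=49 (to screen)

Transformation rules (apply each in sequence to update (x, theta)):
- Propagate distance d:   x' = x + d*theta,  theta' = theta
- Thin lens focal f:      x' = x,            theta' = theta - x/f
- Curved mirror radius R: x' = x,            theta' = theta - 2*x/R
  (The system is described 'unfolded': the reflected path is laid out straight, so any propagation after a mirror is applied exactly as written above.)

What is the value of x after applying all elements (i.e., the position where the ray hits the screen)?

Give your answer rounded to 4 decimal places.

Initial: x=-2.0000 theta=-0.3000
After 1 (propagate distance d=16): x=-6.8000 theta=-0.3000
After 2 (thin lens f=-50): x=-6.8000 theta=-0.4360
After 3 (propagate distance d=20): x=-15.5200 theta=-0.4360
After 4 (thin lens f=60): x=-15.5200 theta=-133/750 (≈-0.1773)
After 5 (propagate distance d=49 (to screen)): x=-18157/750 (≈-24.2093) theta=-133/750 (≈-0.1773)
Rounded to 4 decimal places: x = -24.2093

Answer: -24.2093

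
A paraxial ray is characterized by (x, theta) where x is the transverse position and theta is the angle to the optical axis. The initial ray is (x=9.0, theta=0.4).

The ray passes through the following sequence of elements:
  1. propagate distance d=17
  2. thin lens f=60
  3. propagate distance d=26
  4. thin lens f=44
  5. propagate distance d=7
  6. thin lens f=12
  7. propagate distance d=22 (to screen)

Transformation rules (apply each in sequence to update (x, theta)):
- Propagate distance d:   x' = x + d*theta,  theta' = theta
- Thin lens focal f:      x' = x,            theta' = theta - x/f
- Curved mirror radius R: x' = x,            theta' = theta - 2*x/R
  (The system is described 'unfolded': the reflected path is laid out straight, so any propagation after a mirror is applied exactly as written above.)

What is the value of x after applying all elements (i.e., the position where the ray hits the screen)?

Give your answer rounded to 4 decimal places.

Initial: x=9.0000 theta=0.4000
After 1 (propagate distance d=17): x=15.8000 theta=0.4000
After 2 (thin lens f=60): x=15.8000 theta=41/300 (≈0.1367)
After 3 (propagate distance d=26): x=2903/150 (≈19.3533) theta=41/300 (≈0.1367)
After 4 (thin lens f=44): x=2903/150 (≈19.3533) theta=-667/2200 (≈-0.3032)
After 5 (propagate distance d=7): x=4549/264 (≈17.2311) theta=-667/2200 (≈-0.3032)
After 6 (thin lens f=12): x=4549/264 (≈17.2311) theta=-137737/79200 (≈-1.7391)
After 7 (propagate distance d=22 (to screen)): x=-832757/39600 (≈-21.0292) theta=-137737/79200 (≈-1.7391)
Rounded to 4 decimal places: x = -21.0292

Answer: -21.0292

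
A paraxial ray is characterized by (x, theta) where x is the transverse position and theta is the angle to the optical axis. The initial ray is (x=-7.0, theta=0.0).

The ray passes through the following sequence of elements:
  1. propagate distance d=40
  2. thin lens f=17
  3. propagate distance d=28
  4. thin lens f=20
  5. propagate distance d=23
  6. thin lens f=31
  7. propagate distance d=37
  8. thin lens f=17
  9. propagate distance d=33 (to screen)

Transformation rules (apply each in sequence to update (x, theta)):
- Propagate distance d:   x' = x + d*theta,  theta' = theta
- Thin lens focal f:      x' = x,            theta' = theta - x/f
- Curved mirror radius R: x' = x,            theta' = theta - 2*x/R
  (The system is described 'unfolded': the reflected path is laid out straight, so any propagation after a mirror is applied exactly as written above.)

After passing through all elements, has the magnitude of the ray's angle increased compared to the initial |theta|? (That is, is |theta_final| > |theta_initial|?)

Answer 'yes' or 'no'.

Answer: yes

Derivation:
Initial: x=-7.0000 theta=0.0000
After 1 (propagate distance d=40): x=-7.0000 theta=0.0000
After 2 (thin lens f=17): x=-7.0000 theta=7/17 (≈0.4118)
After 3 (propagate distance d=28): x=77/17 (≈4.5294) theta=7/17 (≈0.4118)
After 4 (thin lens f=20): x=77/17 (≈4.5294) theta=63/340 (≈0.1853)
After 5 (propagate distance d=23): x=2989/340 (≈8.7912) theta=63/340 (≈0.1853)
After 6 (thin lens f=31): x=2989/340 (≈8.7912) theta=-259/2635 (≈-0.0983)
After 7 (propagate distance d=37): x=54327/10540 (≈5.1544) theta=-259/2635 (≈-0.0983)
After 8 (thin lens f=17): x=54327/10540 (≈5.1544) theta=-71939/179180 (≈-0.4015)
After 9 (propagate distance d=33 (to screen)): x=-11697/1445 (≈-8.0948) theta=-71939/179180 (≈-0.4015)
|theta_initial|=0.0000 |theta_final|=71939/179180 (≈0.4015) -> increased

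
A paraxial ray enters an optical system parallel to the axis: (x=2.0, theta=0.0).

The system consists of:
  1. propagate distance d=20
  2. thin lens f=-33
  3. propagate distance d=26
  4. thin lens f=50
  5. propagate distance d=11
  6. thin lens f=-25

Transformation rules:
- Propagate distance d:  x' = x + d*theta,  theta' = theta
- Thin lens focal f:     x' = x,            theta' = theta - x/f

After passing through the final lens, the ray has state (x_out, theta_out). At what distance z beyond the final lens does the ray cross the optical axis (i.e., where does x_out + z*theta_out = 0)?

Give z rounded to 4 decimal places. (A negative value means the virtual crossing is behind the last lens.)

Initial: x=2.0000 theta=0.0000
After 1 (propagate distance d=20): x=2.0000 theta=0.0000
After 2 (thin lens f=-33): x=2.0000 theta=2/33 (≈0.0606)
After 3 (propagate distance d=26): x=118/33 (≈3.5758) theta=2/33 (≈0.0606)
After 4 (thin lens f=50): x=118/33 (≈3.5758) theta=-3/275 (≈-0.0109)
After 5 (propagate distance d=11): x=2851/825 (≈3.4558) theta=-3/275 (≈-0.0109)
After 6 (thin lens f=-25): x=2851/825 (≈3.4558) theta=2626/20625 (≈0.1273)
z_focus = -x_out/theta_out = -(2851/825)/(2626/20625) = -71275/2626 ≈ -27.1420
Rounded to 4 decimal places: z = -27.1420

Answer: -27.1420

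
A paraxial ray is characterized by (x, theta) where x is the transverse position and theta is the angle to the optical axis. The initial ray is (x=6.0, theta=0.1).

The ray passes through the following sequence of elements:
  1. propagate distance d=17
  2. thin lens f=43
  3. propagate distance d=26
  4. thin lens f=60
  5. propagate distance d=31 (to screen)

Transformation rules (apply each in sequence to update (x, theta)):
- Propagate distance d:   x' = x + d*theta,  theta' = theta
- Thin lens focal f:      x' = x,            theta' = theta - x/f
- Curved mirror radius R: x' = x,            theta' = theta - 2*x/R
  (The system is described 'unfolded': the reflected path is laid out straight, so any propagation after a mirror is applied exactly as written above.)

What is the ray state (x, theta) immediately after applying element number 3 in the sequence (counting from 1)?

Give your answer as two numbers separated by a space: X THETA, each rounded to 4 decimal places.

Answer: 5.6442 -0.0791

Derivation:
Initial: x=6.0000 theta=0.1000
After 1 (propagate distance d=17): x=7.7000 theta=0.1000
After 2 (thin lens f=43): x=7.7000 theta=-17/215 (≈-0.0791)
After 3 (propagate distance d=26): x=2427/430 (≈5.6442) theta=-17/215 (≈-0.0791)
Rounded to 4 decimal places: x = 5.6442, theta = -0.0791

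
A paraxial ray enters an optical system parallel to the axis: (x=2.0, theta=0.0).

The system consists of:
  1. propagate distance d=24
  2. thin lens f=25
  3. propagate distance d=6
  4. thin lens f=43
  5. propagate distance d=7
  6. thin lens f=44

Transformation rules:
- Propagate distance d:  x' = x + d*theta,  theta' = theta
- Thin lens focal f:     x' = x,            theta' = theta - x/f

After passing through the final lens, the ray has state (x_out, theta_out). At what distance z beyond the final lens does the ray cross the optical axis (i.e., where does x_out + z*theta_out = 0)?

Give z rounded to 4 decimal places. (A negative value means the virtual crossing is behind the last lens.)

Answer: 5.4169

Derivation:
Initial: x=2.0000 theta=0.0000
After 1 (propagate distance d=24): x=2.0000 theta=0.0000
After 2 (thin lens f=25): x=2.0000 theta=-0.0800
After 3 (propagate distance d=6): x=1.5200 theta=-0.0800
After 4 (thin lens f=43): x=1.5200 theta=-124/1075 (≈-0.1153)
After 5 (propagate distance d=7): x=766/1075 (≈0.7126) theta=-124/1075 (≈-0.1153)
After 6 (thin lens f=44): x=766/1075 (≈0.7126) theta=-3111/23650 (≈-0.1315)
z_focus = -x_out/theta_out = -(766/1075)/(-3111/23650) = 16852/3111 ≈ 5.4169
Rounded to 4 decimal places: z = 5.4169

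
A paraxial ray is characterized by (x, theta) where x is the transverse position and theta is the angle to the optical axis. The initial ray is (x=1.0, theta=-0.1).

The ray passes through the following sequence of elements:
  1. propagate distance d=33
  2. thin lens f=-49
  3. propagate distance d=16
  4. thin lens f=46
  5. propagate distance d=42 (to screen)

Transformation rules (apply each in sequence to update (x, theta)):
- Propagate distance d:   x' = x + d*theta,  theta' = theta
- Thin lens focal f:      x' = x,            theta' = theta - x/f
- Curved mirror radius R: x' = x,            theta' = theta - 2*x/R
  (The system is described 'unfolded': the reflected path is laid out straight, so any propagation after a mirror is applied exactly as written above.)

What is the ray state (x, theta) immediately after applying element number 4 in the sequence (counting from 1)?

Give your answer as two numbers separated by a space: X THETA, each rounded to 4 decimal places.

Answer: -4.6510 -0.0458

Derivation:
Initial: x=1.0000 theta=-0.1000
After 1 (propagate distance d=33): x=-2.3000 theta=-0.1000
After 2 (thin lens f=-49): x=-2.3000 theta=-36/245 (≈-0.1469)
After 3 (propagate distance d=16): x=-2279/490 (≈-4.6510) theta=-36/245 (≈-0.1469)
After 4 (thin lens f=46): x=-2279/490 (≈-4.6510) theta=-1033/22540 (≈-0.0458)
Rounded to 4 decimal places: x = -4.6510, theta = -0.0458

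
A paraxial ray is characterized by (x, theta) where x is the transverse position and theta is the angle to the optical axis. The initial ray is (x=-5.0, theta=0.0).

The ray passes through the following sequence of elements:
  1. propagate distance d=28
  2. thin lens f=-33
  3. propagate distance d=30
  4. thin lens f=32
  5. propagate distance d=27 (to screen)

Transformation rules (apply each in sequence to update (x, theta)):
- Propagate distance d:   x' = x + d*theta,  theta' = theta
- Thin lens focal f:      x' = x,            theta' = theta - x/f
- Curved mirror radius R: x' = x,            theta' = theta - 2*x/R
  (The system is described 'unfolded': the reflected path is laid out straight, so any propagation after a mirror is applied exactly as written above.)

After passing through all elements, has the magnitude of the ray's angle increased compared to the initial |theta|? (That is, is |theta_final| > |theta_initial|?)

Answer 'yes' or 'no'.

Initial: x=-5.0000 theta=0.0000
After 1 (propagate distance d=28): x=-5.0000 theta=0.0000
After 2 (thin lens f=-33): x=-5.0000 theta=-5/33 (≈-0.1515)
After 3 (propagate distance d=30): x=-105/11 (≈-9.5455) theta=-5/33 (≈-0.1515)
After 4 (thin lens f=32): x=-105/11 (≈-9.5455) theta=155/1056 (≈0.1468)
After 5 (propagate distance d=27 (to screen)): x=-1965/352 (≈-5.5824) theta=155/1056 (≈0.1468)
|theta_initial|=0.0000 |theta_final|=155/1056 (≈0.1468) -> increased

Answer: yes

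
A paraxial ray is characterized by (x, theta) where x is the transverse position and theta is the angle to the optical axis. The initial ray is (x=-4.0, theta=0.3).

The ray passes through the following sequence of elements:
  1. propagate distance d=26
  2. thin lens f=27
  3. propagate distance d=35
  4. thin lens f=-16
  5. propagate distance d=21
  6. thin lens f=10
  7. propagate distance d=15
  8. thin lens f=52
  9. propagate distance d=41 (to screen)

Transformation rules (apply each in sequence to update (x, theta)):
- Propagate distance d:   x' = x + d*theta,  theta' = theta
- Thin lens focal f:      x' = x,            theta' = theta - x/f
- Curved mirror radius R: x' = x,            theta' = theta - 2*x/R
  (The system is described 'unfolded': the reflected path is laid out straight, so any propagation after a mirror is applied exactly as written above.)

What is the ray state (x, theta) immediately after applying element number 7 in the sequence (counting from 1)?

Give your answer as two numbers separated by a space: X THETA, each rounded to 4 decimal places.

Initial: x=-4.0000 theta=0.3000
After 1 (propagate distance d=26): x=3.8000 theta=0.3000
After 2 (thin lens f=27): x=3.8000 theta=43/270 (≈0.1593)
After 3 (propagate distance d=35): x=2531/270 (≈9.3741) theta=43/270 (≈0.1593)
After 4 (thin lens f=-16): x=2531/270 (≈9.3741) theta=1073/1440 (≈0.7451)
After 5 (propagate distance d=21): x=21619/864 (≈25.0220) theta=1073/1440 (≈0.7451)
After 6 (thin lens f=10): x=21619/864 (≈25.0220) theta=-15181/8640 (≈-1.7571)
After 7 (propagate distance d=15): x=-2305/1728 (≈-1.3339) theta=-15181/8640 (≈-1.7571)
Rounded to 4 decimal places: x = -1.3339, theta = -1.7571

Answer: -1.3339 -1.7571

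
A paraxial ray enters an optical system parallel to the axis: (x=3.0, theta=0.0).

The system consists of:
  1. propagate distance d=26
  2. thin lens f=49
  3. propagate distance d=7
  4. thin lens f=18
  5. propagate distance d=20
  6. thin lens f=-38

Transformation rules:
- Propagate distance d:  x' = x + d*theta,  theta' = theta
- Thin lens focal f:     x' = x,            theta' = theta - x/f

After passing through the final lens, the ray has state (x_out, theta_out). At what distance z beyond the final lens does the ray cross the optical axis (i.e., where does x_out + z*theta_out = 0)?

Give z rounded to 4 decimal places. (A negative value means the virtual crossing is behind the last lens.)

Initial: x=3.0000 theta=0.0000
After 1 (propagate distance d=26): x=3.0000 theta=0.0000
After 2 (thin lens f=49): x=3.0000 theta=-3/49 (≈-0.0612)
After 3 (propagate distance d=7): x=18/7 (≈2.5714) theta=-3/49 (≈-0.0612)
After 4 (thin lens f=18): x=18/7 (≈2.5714) theta=-10/49 (≈-0.2041)
After 5 (propagate distance d=20): x=-74/49 (≈-1.5102) theta=-10/49 (≈-0.2041)
After 6 (thin lens f=-38): x=-74/49 (≈-1.5102) theta=-227/931 (≈-0.2438)
z_focus = -x_out/theta_out = -(-74/49)/(-227/931) = -1406/227 ≈ -6.1938
Rounded to 4 decimal places: z = -6.1938

Answer: -6.1938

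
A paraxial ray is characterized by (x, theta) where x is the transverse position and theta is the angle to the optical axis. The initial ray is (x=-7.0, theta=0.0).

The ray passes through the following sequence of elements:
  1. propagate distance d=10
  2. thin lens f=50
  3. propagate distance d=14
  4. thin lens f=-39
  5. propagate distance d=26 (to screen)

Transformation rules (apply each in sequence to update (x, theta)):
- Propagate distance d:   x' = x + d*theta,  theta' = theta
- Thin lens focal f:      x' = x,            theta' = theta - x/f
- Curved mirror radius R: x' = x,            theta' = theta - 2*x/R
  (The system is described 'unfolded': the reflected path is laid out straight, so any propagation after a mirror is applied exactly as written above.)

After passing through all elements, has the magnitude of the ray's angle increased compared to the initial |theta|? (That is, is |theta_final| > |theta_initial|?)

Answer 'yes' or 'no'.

Initial: x=-7.0000 theta=0.0000
After 1 (propagate distance d=10): x=-7.0000 theta=0.0000
After 2 (thin lens f=50): x=-7.0000 theta=0.1400
After 3 (propagate distance d=14): x=-5.0400 theta=0.1400
After 4 (thin lens f=-39): x=-5.0400 theta=7/650 (≈0.0108)
After 5 (propagate distance d=26 (to screen)): x=-4.7600 theta=7/650 (≈0.0108)
|theta_initial|=0.0000 |theta_final|=7/650 (≈0.0108) -> increased

Answer: yes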